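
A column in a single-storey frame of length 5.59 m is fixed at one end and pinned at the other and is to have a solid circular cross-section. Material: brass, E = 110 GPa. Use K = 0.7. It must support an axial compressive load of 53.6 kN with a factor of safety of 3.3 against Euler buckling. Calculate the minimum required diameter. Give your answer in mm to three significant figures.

d ≈ 84.4 mm

Required P_cr = n·P = 3.3 × 53.6 = 176.9 kN
L_e = K·L = 0.7 × 5.59 = 3.913 m
Required I = P_cr·L_e²/(π²E) = 1.769×10^5 × 3.913² / (π² × 1.10×10^11) = 2.495×10^-6 m⁴
I_req = 2.495×10^6 mm⁴
Solid circle: I = πd⁴/64  ⇒  d = (64I/π)^(1/4) = (64×2.495×10^6/π)^(1/4) = 84.4 mm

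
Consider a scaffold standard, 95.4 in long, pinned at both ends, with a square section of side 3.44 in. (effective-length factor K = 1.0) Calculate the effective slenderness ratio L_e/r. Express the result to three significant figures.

λ ≈ 96.1

For a square r = a/√12 = 3.44/√12 = 0.9930 in
L_e = K·L = 1 × 95.4 = 95.40 in
λ = L_e / r_min = 95.400 / 0.9930 = 96.1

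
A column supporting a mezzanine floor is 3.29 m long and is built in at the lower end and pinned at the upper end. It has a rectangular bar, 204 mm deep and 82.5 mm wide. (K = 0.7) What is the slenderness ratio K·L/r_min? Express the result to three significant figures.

λ ≈ 96.7

For a rectangle r_min = b/√12 = 82.5/√12 = 23.82 mm
L_e = K·L = 0.7 × 3.29 m = 2.303 m = 2303.0 mm
λ = L_e / r_min = 2303.0 / 23.82 = 96.7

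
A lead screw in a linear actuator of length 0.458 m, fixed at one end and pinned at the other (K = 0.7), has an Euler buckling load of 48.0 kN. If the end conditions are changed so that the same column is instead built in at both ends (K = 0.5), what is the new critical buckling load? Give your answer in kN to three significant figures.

P_cr ∝ 1/K², so P_cr,new = P_cr,old × (K_old/K_new)² = 48.0 × (0.7/0.5)²
= 48.0 × 1.960 = 94.1 kN

P_cr ≈ 94.1 kN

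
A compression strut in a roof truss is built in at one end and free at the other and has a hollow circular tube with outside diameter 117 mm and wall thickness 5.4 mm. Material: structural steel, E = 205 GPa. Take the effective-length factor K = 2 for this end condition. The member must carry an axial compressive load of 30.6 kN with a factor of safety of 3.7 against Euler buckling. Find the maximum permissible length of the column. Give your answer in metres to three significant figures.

L_max ≈ 3.63 m

Inner diameter d_i = 117 − 2×5.4 = 106.2 mm
I = π(d_o⁴ − d_i⁴)/64 = π(117⁴ − 106.2⁴)/64 = 2.954×10^6 mm⁴
I = 2.954×10^-6 m⁴
Required critical load P_cr = n·P = 3.7 × 30.6 = 113.2 kN = 1.132×10^5 N
From P_cr = π²EI/(K·L)²:  L = (1/K)·√(π²EI/P_cr) = (1/2)·√(π²×2.05×10^11×2.954×10^-6/1.132×10^5)
L = 3.63 m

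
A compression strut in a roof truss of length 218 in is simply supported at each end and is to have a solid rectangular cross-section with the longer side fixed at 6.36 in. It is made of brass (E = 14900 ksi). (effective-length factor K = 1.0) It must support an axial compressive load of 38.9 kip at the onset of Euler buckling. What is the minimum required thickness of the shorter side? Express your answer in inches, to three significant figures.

b ≈ 2.87 in

L_e = K·L = 1 × 218 = 218.0 in
Required I = P_cr·L_e²/(π²E) = 3.890×10^4 × 218.0² / (π² × 1.49×10^7) = 12.57 in⁴
Rectangle, weak axis: I_min = h·b³/12 with h = 6.36 in fixed  ⇒  b = (12I/h)^(1/3) = 2.87 in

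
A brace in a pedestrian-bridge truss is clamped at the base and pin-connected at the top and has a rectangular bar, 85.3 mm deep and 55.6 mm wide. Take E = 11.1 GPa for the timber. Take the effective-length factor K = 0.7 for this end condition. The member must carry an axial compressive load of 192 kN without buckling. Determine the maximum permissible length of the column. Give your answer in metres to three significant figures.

L_max ≈ 1.19 m

Buckling occurs about the weak axis: I_min = h·b³/12 with b = 55.6 mm (the shorter side).
I_min = 85.3×55.6³/12 = 1.222×10^6 mm⁴
I = 1.222×10^-6 m⁴
At the buckling limit P_cr = P = 1.920×10^5 N
From P_cr = π²EI/(K·L)²:  L = (1/K)·√(π²EI/P_cr) = (1/0.7)·√(π²×1.11×10^10×1.222×10^-6/1.920×10^5)
L = 1.19 m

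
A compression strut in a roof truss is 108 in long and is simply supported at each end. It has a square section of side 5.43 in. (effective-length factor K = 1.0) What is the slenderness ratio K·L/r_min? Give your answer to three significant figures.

λ ≈ 68.9

For a square r = a/√12 = 5.43/√12 = 1.568 in
L_e = K·L = 1 × 108 = 108.0 in
λ = L_e / r_min = 108.00 / 1.568 = 68.9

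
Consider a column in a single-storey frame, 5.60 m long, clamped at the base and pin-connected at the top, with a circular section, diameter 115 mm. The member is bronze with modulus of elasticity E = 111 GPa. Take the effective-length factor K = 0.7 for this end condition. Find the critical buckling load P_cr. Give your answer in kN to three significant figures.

P_cr ≈ 612 kN

I = πd⁴/64 = π×115⁴/64 = 8.585×10^6 mm⁴
I = 8.585×10^6 mm⁴ = 8.585×10^-6 m⁴
Effective length L_e = K·L = 0.7 × 5.60 = 3.920 m
P_cr = π²EI / L_e² = π² × 111×10⁹ × 8.585×10^-6 / 3.920² = 6.121×10^5 N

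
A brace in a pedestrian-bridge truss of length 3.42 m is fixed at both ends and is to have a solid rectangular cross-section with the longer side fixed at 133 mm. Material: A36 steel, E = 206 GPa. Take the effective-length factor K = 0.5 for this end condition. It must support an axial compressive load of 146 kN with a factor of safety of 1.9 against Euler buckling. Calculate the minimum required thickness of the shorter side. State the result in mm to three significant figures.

Required P_cr = n·P = 1.9 × 146 = 277.4 kN
L_e = K·L = 0.5 × 3.42 = 1.710 m
Required I = P_cr·L_e²/(π²E) = 2.774×10^5 × 1.710² / (π² × 2.06×10^11) = 3.990×10^-7 m⁴
I_req = 3.990×10^5 mm⁴
Rectangle, weak axis: I_min = h·b³/12 with h = 133 mm fixed  ⇒  b = (12I/h)^(1/3) = 33.0 mm

b ≈ 33.0 mm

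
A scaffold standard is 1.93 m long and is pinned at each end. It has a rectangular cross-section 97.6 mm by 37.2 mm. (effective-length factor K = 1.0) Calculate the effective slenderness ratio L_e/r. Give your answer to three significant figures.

Buckling occurs about the weak axis: I_min = h·b³/12 with b = 37.2 mm (the shorter side).
I_min = 97.6×37.2³/12 = 4.187×10^5 mm⁴
A = 3.631×10^3 mm²;  r_min = √(I/A) = √(4.187×10^5/3.631×10^3) = 10.74 mm
L_e = K·L = 1 × 1.93 m = 1.930 m = 1930.0 mm
λ = L_e / r_min = 1930.0 / 10.74 = 180

λ ≈ 180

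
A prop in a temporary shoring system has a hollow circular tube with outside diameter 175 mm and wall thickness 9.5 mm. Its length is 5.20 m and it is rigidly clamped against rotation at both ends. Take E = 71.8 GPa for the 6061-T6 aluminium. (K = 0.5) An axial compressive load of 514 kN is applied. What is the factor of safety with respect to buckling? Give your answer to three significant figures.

Inner diameter d_i = 175 − 2×9.5 = 156.0 mm
I = π(d_o⁴ − d_i⁴)/64 = π(175⁴ − 156.0⁴)/64 = 1.697×10^7 mm⁴
I = 1.697×10^7 mm⁴ = 1.697×10^-5 m⁴
Effective length L_e = K·L = 0.5 × 5.20 = 2.600 m
P_cr = π²EI / L_e² = π² × 71.8×10⁹ × 1.697×10^-5 / 2.600² = 1.779×10^6 N
Factor of safety n = P_cr / P = 1778.6 / 514 = 3.46

n ≈ 3.46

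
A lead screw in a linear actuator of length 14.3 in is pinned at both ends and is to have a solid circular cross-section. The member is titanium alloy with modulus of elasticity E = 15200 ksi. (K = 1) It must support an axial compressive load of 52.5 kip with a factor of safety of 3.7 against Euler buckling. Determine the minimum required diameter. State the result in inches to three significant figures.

Required P_cr = n·P = 3.7 × 52.5 = 194.2 kip
L_e = K·L = 1 × 14.3 = 14.30 in
Required I = P_cr·L_e²/(π²E) = 1.942×10^5 × 14.30² / (π² × 1.52×10^7) = 0.2648 in⁴
Solid circle: I = πd⁴/64  ⇒  d = (64I/π)^(1/4) = (64×0.2648/π)^(1/4) = 1.52 in

d ≈ 1.52 in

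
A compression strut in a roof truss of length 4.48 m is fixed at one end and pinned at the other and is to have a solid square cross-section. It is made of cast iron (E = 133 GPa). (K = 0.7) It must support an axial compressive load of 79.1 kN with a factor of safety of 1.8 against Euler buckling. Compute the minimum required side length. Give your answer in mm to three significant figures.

a ≈ 59.8 mm

Required P_cr = n·P = 1.8 × 79.1 = 142.4 kN
L_e = K·L = 0.7 × 4.48 = 3.136 m
Required I = P_cr·L_e²/(π²E) = 1.424×10^5 × 3.136² / (π² × 1.33×10^11) = 1.067×10^-6 m⁴
I_req = 1.067×10^6 mm⁴
Solid square: I = a⁴/12  ⇒  a = (12I)^(1/4) = (12×1.067×10^6)^(1/4) = 59.8 mm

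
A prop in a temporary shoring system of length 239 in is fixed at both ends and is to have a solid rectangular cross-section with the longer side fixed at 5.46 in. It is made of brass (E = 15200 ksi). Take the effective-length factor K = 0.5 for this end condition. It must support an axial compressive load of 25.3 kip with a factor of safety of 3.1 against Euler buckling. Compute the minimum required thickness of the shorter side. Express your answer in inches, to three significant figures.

Required P_cr = n·P = 3.1 × 25.3 = 78.43 kip
L_e = K·L = 0.5 × 239 = 119.5 in
Required I = P_cr·L_e²/(π²E) = 7.843×10^4 × 119.5² / (π² × 1.52×10^7) = 7.466 in⁴
Rectangle, weak axis: I_min = h·b³/12 with h = 5.46 in fixed  ⇒  b = (12I/h)^(1/3) = 2.54 in

b ≈ 2.54 in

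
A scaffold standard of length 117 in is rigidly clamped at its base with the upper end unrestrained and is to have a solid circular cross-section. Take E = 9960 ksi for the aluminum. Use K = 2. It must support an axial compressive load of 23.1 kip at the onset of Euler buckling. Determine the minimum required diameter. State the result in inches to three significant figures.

d ≈ 4.02 in

L_e = K·L = 2 × 117 = 234.0 in
Required I = P_cr·L_e²/(π²E) = 2.310×10^4 × 234.0² / (π² × 9.96×10^6) = 12.87 in⁴
Solid circle: I = πd⁴/64  ⇒  d = (64I/π)^(1/4) = (64×12.87/π)^(1/4) = 4.02 in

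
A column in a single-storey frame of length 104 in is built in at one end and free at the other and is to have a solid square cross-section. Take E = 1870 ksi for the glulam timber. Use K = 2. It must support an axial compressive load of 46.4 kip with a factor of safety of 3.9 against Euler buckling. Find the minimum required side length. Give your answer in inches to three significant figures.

a ≈ 8.45 in

Required P_cr = n·P = 3.9 × 46.4 = 181.0 kip
L_e = K·L = 2 × 104 = 208.0 in
Required I = P_cr·L_e²/(π²E) = 1.810×10^5 × 208.0² / (π² × 1.87×10^6) = 424.2 in⁴
Solid square: I = a⁴/12  ⇒  a = (12I)^(1/4) = (12×424.2)^(1/4) = 8.45 in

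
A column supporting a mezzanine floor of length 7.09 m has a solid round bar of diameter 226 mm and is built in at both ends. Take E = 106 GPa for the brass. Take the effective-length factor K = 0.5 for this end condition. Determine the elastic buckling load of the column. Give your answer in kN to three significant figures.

I = πd⁴/64 = π×226⁴/64 = 1.281×10^8 mm⁴
I = 1.281×10^8 mm⁴ = 1.281×10^-4 m⁴
Effective length L_e = K·L = 0.5 × 7.09 = 3.545 m
P_cr = π²EI / L_e² = π² × 106×10⁹ × 1.281×10^-4 / 3.545² = 1.066×10^7 N

P_cr ≈ 10700 kN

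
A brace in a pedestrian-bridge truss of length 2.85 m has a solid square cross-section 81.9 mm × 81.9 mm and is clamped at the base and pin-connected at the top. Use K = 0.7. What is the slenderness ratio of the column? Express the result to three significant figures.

For a square r = a/√12 = 81.9/√12 = 23.64 mm
L_e = K·L = 0.7 × 2.85 m = 1.995 m = 1995.0 mm
λ = L_e / r_min = 1995.0 / 23.64 = 84.4

λ ≈ 84.4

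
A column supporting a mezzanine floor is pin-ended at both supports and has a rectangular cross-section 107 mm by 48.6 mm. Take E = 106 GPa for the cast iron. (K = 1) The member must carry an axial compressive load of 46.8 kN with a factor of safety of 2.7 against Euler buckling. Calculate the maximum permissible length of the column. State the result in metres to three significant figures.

L_max ≈ 2.91 m

Buckling occurs about the weak axis: I_min = h·b³/12 with b = 48.6 mm (the shorter side).
I_min = 107×48.6³/12 = 1.024×10^6 mm⁴
I = 1.024×10^-6 m⁴
Required critical load P_cr = n·P = 2.7 × 46.8 = 126.4 kN = 1.264×10^5 N
From P_cr = π²EI/(K·L)²:  L = (1/K)·√(π²EI/P_cr) = (1/1)·√(π²×1.06×10^11×1.024×10^-6/1.264×10^5)
L = 2.91 m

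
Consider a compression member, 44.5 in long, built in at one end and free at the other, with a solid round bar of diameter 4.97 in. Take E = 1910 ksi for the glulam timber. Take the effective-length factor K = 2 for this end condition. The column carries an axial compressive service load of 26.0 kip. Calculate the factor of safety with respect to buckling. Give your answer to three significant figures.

I = πd⁴/64 = π×4.97⁴/64 = 29.95 in⁴
Effective length L_e = K·L = 2 × 44.5 = 89.00 in
P_cr = π²EI / L_e² = π² × 1910×10³ × 29.95 / 89.00² = 7.128×10^4 lb
Factor of safety n = P_cr / P = 71.277 / 26.0 = 2.74

n ≈ 2.74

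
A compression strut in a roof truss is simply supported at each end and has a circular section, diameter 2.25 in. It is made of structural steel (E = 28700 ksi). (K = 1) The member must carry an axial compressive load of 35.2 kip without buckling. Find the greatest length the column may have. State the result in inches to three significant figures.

I = πd⁴/64 = π×2.25⁴/64 = 1.258 in⁴
At the buckling limit P_cr = P = 3.520×10^4 lb
From P_cr = π²EI/(K·L)²:  L = (1/K)·√(π²EI/P_cr) = (1/1)·√(π²×2.87×10^7×1.258/3.520×10^4)
L = 101 in

L_max ≈ 101 in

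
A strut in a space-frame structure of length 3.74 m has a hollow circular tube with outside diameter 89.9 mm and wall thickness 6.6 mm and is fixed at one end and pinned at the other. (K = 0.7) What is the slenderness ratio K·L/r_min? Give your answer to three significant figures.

λ ≈ 88.6

Inner diameter d_i = 89.9 − 2×6.6 = 76.70 mm
I = π(d_o⁴ − d_i⁴)/64 = π(89.9⁴ − 76.70⁴)/64 = 1.507×10^6 mm⁴
A = 1.727×10^3 mm²;  r_min = √(I/A) = √(1.507×10^6/1.727×10^3) = 29.54 mm
L_e = K·L = 0.7 × 3.74 m = 2.618 m = 2618.0 mm
λ = L_e / r_min = 2618.0 / 29.54 = 88.6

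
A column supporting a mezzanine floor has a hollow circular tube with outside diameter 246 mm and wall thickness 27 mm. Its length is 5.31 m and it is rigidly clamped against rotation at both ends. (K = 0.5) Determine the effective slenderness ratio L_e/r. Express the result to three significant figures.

Inner diameter d_i = 246 − 2×27 = 192.0 mm
I = π(d_o⁴ − d_i⁴)/64 = π(246⁴ − 192.0⁴)/64 = 1.131×10^8 mm⁴
A = 1.858×10^4 mm²;  r_min = √(I/A) = √(1.131×10^8/1.858×10^4) = 78.01 mm
L_e = K·L = 0.5 × 5.31 m = 2.655 m = 2655.0 mm
λ = L_e / r_min = 2655.0 / 78.01 = 34.0

λ ≈ 34.0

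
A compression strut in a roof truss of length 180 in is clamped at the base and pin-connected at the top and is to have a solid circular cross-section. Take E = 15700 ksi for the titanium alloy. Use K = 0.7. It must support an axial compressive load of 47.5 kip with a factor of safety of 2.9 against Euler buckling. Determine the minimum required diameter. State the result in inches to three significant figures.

d ≈ 4.12 in

Required P_cr = n·P = 2.9 × 47.5 = 137.8 kip
L_e = K·L = 0.7 × 180 = 126.0 in
Required I = P_cr·L_e²/(π²E) = 1.377×10^5 × 126.0² / (π² × 1.57×10^7) = 14.11 in⁴
Solid circle: I = πd⁴/64  ⇒  d = (64I/π)^(1/4) = (64×14.11/π)^(1/4) = 4.12 in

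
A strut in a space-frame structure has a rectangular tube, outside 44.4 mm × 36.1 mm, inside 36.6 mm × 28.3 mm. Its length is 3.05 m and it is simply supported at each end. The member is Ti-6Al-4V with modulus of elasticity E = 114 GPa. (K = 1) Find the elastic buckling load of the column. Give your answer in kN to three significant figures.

Weak-axis I_min = (h_o·b_o³ − h_i·b_i³)/12 with b_o = 36.1, b_i = 28.30 mm (shorter outer/inner sides).
I_min = (44.4×36.1³ − 36.60×28.30³)/12 = 1.049×10^5 mm⁴
I = 1.049×10^5 mm⁴ = 1.049×10^-7 m⁴
Effective length L_e = K·L = 1 × 3.05 = 3.050 m
P_cr = π²EI / L_e² = π² × 114×10⁹ × 1.049×10^-7 / 3.050² = 1.269×10^4 N

P_cr ≈ 12.7 kN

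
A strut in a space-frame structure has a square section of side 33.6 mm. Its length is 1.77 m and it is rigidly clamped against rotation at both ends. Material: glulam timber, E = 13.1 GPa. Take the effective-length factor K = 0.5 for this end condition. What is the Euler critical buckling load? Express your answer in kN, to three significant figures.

I = a⁴/12 = 33.6⁴/12 = 1.062×10^5 mm⁴
I = 1.062×10^5 mm⁴ = 1.062×10^-7 m⁴
Effective length L_e = K·L = 0.5 × 1.77 = 0.8850 m
P_cr = π²EI / L_e² = π² × 13.1×10⁹ × 1.062×10^-7 / 0.8850² = 1.753×10^4 N

P_cr ≈ 17.5 kN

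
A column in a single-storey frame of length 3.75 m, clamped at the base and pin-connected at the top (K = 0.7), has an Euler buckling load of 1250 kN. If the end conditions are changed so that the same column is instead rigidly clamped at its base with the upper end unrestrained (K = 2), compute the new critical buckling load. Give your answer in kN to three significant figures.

P_cr ∝ 1/K², so P_cr,new = P_cr,old × (K_old/K_new)² = 1250 × (0.7/2)²
= 1250 × 0.1225 = 153 kN

P_cr ≈ 153 kN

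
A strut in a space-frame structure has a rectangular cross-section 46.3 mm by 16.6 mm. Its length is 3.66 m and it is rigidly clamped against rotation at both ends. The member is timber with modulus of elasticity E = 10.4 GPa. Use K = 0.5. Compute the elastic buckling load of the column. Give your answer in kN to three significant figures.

Buckling occurs about the weak axis: I_min = h·b³/12 with b = 16.6 mm (the shorter side).
I_min = 46.3×16.6³/12 = 1.765×10^4 mm⁴
I = 1.765×10^4 mm⁴ = 1.765×10^-8 m⁴
Effective length L_e = K·L = 0.5 × 3.66 = 1.830 m
P_cr = π²EI / L_e² = π² × 10.4×10⁹ × 1.765×10^-8 / 1.830² = 540.9 N

P_cr ≈ 0.541 kN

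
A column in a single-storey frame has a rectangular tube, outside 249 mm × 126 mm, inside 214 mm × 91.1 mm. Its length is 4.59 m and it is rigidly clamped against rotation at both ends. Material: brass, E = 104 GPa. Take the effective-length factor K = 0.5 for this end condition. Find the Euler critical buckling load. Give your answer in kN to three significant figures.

Weak-axis I_min = (h_o·b_o³ − h_i·b_i³)/12 with b_o = 126, b_i = 91.10 mm (shorter outer/inner sides).
I_min = (249×126³ − 214.0×91.10³)/12 = 2.802×10^7 mm⁴
I = 2.802×10^7 mm⁴ = 2.802×10^-5 m⁴
Effective length L_e = K·L = 0.5 × 4.59 = 2.295 m
P_cr = π²EI / L_e² = π² × 104×10⁹ × 2.802×10^-5 / 2.295² = 5.461×10^6 N

P_cr ≈ 5460 kN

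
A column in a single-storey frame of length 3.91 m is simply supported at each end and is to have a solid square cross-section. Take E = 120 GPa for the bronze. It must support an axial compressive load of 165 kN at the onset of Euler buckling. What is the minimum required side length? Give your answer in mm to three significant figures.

L_e = K·L = 1 × 3.91 = 3.910 m
Required I = P_cr·L_e²/(π²E) = 1.650×10^5 × 3.910² / (π² × 1.20×10^11) = 2.130×10^-6 m⁴
I_req = 2.130×10^6 mm⁴
Solid square: I = a⁴/12  ⇒  a = (12I)^(1/4) = (12×2.130×10^6)^(1/4) = 71.1 mm

a ≈ 71.1 mm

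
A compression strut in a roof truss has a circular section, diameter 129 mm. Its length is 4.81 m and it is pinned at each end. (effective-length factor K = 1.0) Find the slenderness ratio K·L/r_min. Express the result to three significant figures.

λ ≈ 149

I = πd⁴/64 = π×129⁴/64 = 1.359×10^7 mm⁴
A = 1.307×10^4 mm²;  r_min = √(I/A) = √(1.359×10^7/1.307×10^4) = 32.25 mm
L_e = K·L = 1 × 4.81 m = 4.810 m = 4810.0 mm
λ = L_e / r_min = 4810.0 / 32.25 = 149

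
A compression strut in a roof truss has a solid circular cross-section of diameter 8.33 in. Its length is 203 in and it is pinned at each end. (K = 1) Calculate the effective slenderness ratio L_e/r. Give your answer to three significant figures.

For a solid circle r = d/4 = 8.33/4 = 2.082 in
L_e = K·L = 1 × 203 = 203.0 in
λ = L_e / r_min = 203.00 / 2.082 = 97.5

λ ≈ 97.5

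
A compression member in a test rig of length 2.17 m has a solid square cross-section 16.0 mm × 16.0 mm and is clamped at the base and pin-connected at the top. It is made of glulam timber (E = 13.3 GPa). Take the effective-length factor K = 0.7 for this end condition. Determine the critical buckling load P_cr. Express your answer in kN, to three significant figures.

I = a⁴/12 = 16.0⁴/12 = 5.461×10^3 mm⁴
I = 5.461×10^3 mm⁴ = 5.461×10^-9 m⁴
Effective length L_e = K·L = 0.7 × 2.17 = 1.519 m
P_cr = π²EI / L_e² = π² × 13.3×10⁹ × 5.461×10^-9 / 1.519² = 310.7 N

P_cr ≈ 0.311 kN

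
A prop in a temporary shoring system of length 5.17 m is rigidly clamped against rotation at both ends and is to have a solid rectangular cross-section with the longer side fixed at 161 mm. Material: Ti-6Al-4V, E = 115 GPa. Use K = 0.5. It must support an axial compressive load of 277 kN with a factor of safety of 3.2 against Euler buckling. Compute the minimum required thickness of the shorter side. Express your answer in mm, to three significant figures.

Required P_cr = n·P = 3.2 × 277 = 886.4 kN
L_e = K·L = 0.5 × 5.17 = 2.585 m
Required I = P_cr·L_e²/(π²E) = 8.864×10^5 × 2.585² / (π² × 1.15×10^11) = 5.219×10^-6 m⁴
I_req = 5.219×10^6 mm⁴
Rectangle, weak axis: I_min = h·b³/12 with h = 161 mm fixed  ⇒  b = (12I/h)^(1/3) = 73.0 mm

b ≈ 73.0 mm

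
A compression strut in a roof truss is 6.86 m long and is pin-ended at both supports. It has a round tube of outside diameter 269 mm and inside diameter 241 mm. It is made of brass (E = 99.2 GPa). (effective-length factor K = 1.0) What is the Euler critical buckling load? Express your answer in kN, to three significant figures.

d_o = 269 mm, d_i = 241 mm
I = π(d_o⁴ − d_i⁴)/64 = π(269⁴ − 241.0⁴)/64 = 9.144×10^7 mm⁴
I = 9.144×10^7 mm⁴ = 9.144×10^-5 m⁴
Effective length L_e = K·L = 1 × 6.86 = 6.860 m
P_cr = π²EI / L_e² = π² × 99.2×10⁹ × 9.144×10^-5 / 6.860² = 1.902×10^6 N

P_cr ≈ 1900 kN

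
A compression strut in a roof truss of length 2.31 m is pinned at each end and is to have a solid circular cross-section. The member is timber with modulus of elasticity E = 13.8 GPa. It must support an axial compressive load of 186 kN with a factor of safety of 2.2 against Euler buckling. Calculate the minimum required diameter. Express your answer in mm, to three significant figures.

Required P_cr = n·P = 2.2 × 186 = 409.2 kN
L_e = K·L = 1 × 2.31 = 2.310 m
Required I = P_cr·L_e²/(π²E) = 4.092×10^5 × 2.310² / (π² × 1.38×10^10) = 1.603×10^-5 m⁴
I_req = 1.603×10^7 mm⁴
Solid circle: I = πd⁴/64  ⇒  d = (64I/π)^(1/4) = (64×1.603×10^7/π)^(1/4) = 134 mm

d ≈ 134 mm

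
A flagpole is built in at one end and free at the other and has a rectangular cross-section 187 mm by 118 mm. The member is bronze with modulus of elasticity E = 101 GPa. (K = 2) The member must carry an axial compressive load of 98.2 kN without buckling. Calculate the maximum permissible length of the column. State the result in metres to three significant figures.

L_max ≈ 8.06 m

Buckling occurs about the weak axis: I_min = h·b³/12 with b = 118 mm (the shorter side).
I_min = 187×118³/12 = 2.560×10^7 mm⁴
I = 2.560×10^-5 m⁴
At the buckling limit P_cr = P = 9.820×10^4 N
From P_cr = π²EI/(K·L)²:  L = (1/K)·√(π²EI/P_cr) = (1/2)·√(π²×1.01×10^11×2.560×10^-5/9.820×10^4)
L = 8.06 m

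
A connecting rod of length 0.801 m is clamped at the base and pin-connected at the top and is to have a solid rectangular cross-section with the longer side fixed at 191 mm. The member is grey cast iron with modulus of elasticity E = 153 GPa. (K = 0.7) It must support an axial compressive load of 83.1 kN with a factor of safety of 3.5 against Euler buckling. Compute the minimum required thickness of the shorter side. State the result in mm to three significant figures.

b ≈ 15.6 mm

Required P_cr = n·P = 3.5 × 83.1 = 290.8 kN
L_e = K·L = 0.7 × 0.801 = 0.5607 m
Required I = P_cr·L_e²/(π²E) = 2.908×10^5 × 0.5607² / (π² × 1.53×10^11) = 6.055×10^-8 m⁴
I_req = 6.055×10^4 mm⁴
Rectangle, weak axis: I_min = h·b³/12 with h = 191 mm fixed  ⇒  b = (12I/h)^(1/3) = 15.6 mm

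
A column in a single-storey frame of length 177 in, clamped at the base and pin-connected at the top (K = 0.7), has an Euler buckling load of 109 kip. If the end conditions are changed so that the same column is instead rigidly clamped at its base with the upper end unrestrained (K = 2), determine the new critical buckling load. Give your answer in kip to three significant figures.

P_cr ≈ 13.4 kip

P_cr ∝ 1/K², so P_cr,new = P_cr,old × (K_old/K_new)² = 109 × (0.7/2)²
= 109 × 0.1225 = 13.4 kip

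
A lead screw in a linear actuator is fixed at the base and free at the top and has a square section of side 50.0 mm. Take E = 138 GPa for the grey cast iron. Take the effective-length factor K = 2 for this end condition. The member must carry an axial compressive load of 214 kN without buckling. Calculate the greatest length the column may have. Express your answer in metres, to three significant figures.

I = a⁴/12 = 50.0⁴/12 = 5.208×10^5 mm⁴
I = 5.208×10^-7 m⁴
At the buckling limit P_cr = P = 2.140×10^5 N
From P_cr = π²EI/(K·L)²:  L = (1/K)·√(π²EI/P_cr) = (1/2)·√(π²×1.38×10^11×5.208×10^-7/2.140×10^5)
L = 0.910 m

L_max ≈ 0.910 m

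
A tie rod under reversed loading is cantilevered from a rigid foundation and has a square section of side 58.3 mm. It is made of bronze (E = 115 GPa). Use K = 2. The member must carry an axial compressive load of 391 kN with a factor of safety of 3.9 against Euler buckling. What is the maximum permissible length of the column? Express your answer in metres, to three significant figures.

I = a⁴/12 = 58.3⁴/12 = 9.627×10^5 mm⁴
I = 9.627×10^-7 m⁴
Required critical load P_cr = n·P = 3.9 × 391 = 1525 kN = 1.525×10^6 N
From P_cr = π²EI/(K·L)²:  L = (1/K)·√(π²EI/P_cr) = (1/2)·√(π²×1.15×10^11×9.627×10^-7/1.525×10^6)
L = 0.423 m

L_max ≈ 0.423 m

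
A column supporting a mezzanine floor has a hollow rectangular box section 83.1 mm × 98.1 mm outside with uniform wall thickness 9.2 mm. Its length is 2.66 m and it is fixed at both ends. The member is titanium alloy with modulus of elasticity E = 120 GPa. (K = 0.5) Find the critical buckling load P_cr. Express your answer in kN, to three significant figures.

P_cr ≈ 1940 kN

Inner dimensions: h_i = 98.1 − 2×9.2 = 79.70 mm, b_i = 83.1 − 2×9.2 = 64.70 mm
Weak-axis I_min = (h_o·b_o³ − h_i·b_i³)/12 with b_o = 83.1, b_i = 64.70 mm (shorter outer/inner sides).
I_min = (98.1×83.1³ − 79.70×64.70³)/12 = 2.892×10^6 mm⁴
I = 2.892×10^6 mm⁴ = 2.892×10^-6 m⁴
Effective length L_e = K·L = 0.5 × 2.66 = 1.330 m
P_cr = π²EI / L_e² = π² × 120×10⁹ × 2.892×10^-6 / 1.330² = 1.937×10^6 N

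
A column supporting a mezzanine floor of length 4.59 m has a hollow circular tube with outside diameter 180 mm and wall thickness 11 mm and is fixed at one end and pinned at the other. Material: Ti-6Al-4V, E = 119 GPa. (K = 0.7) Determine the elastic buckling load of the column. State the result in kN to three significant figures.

Inner diameter d_i = 180 − 2×11 = 158.0 mm
I = π(d_o⁴ − d_i⁴)/64 = π(180⁴ − 158.0⁴)/64 = 2.094×10^7 mm⁴
I = 2.094×10^7 mm⁴ = 2.094×10^-5 m⁴
Effective length L_e = K·L = 0.7 × 4.59 = 3.213 m
P_cr = π²EI / L_e² = π² × 119×10⁹ × 2.094×10^-5 / 3.213² = 2.382×10^6 N

P_cr ≈ 2380 kN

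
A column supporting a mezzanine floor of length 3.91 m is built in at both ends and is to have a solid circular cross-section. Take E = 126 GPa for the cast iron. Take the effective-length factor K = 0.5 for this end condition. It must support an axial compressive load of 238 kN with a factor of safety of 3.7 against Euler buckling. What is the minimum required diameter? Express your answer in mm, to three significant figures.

Required P_cr = n·P = 3.7 × 238 = 880.6 kN
L_e = K·L = 0.5 × 3.91 = 1.955 m
Required I = P_cr·L_e²/(π²E) = 8.806×10^5 × 1.955² / (π² × 1.26×10^11) = 2.706×10^-6 m⁴
I_req = 2.706×10^6 mm⁴
Solid circle: I = πd⁴/64  ⇒  d = (64I/π)^(1/4) = (64×2.706×10^6/π)^(1/4) = 86.2 mm

d ≈ 86.2 mm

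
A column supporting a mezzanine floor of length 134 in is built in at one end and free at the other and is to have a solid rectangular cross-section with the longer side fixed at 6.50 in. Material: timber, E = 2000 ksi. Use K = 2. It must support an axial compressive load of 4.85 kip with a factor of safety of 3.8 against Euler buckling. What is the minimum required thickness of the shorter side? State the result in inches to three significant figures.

b ≈ 4.98 in

Required P_cr = n·P = 3.8 × 4.85 = 18.43 kip
L_e = K·L = 2 × 134 = 268.0 in
Required I = P_cr·L_e²/(π²E) = 1.843×10^4 × 268.0² / (π² × 2.00×10^6) = 67.06 in⁴
Rectangle, weak axis: I_min = h·b³/12 with h = 6.50 in fixed  ⇒  b = (12I/h)^(1/3) = 4.98 in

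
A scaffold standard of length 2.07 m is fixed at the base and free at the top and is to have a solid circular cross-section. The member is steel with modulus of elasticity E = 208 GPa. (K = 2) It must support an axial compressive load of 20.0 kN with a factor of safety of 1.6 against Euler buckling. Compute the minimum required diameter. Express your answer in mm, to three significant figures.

Required P_cr = n·P = 1.6 × 20.0 = 32.00 kN
L_e = K·L = 2 × 2.07 = 4.140 m
Required I = P_cr·L_e²/(π²E) = 3.200×10^4 × 4.140² / (π² × 2.08×10^11) = 2.672×10^-7 m⁴
I_req = 2.672×10^5 mm⁴
Solid circle: I = πd⁴/64  ⇒  d = (64I/π)^(1/4) = (64×2.672×10^5/π)^(1/4) = 48.3 mm

d ≈ 48.3 mm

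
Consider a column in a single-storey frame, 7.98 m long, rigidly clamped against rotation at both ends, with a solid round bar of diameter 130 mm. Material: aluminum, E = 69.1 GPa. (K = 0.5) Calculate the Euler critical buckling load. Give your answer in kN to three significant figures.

I = πd⁴/64 = π×130⁴/64 = 1.402×10^7 mm⁴
I = 1.402×10^7 mm⁴ = 1.402×10^-5 m⁴
Effective length L_e = K·L = 0.5 × 7.98 = 3.990 m
P_cr = π²EI / L_e² = π² × 69.1×10⁹ × 1.402×10^-5 / 3.990² = 6.006×10^5 N

P_cr ≈ 601 kN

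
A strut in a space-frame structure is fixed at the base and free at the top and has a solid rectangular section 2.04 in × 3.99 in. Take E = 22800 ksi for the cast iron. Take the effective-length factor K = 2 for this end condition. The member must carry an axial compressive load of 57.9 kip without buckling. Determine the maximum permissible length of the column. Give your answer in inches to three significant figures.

L_max ≈ 52.4 in

Buckling occurs about the weak axis: I_min = h·b³/12 with b = 2.04 in (the shorter side).
I_min = 3.99×2.04³/12 = 2.823 in⁴
At the buckling limit P_cr = P = 5.790×10^4 lb
From P_cr = π²EI/(K·L)²:  L = (1/K)·√(π²EI/P_cr) = (1/2)·√(π²×2.28×10^7×2.823/5.790×10^4)
L = 52.4 in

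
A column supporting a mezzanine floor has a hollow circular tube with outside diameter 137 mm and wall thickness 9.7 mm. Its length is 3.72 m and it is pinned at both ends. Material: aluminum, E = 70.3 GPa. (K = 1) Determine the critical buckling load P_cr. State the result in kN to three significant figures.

Inner diameter d_i = 137 − 2×9.7 = 117.6 mm
I = π(d_o⁴ − d_i⁴)/64 = π(137⁴ − 117.6⁴)/64 = 7.904×10^6 mm⁴
I = 7.904×10^6 mm⁴ = 7.904×10^-6 m⁴
Effective length L_e = K·L = 1 × 3.72 = 3.720 m
P_cr = π²EI / L_e² = π² × 70.3×10⁹ × 7.904×10^-6 / 3.720² = 3.963×10^5 N

P_cr ≈ 396 kN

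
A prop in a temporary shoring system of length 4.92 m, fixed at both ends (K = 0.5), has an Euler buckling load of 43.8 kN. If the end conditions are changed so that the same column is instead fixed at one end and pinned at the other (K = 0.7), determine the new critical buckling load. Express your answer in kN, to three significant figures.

P_cr ≈ 22.3 kN

P_cr ∝ 1/K², so P_cr,new = P_cr,old × (K_old/K_new)² = 43.8 × (0.5/0.7)²
= 43.8 × 0.5102 = 22.3 kN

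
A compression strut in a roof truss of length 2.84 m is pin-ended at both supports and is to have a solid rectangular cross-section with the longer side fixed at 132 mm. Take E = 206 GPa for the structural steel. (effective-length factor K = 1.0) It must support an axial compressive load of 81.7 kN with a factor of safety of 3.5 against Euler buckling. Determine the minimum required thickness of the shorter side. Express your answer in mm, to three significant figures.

Required P_cr = n·P = 3.5 × 81.7 = 286.0 kN
L_e = K·L = 1 × 2.84 = 2.840 m
Required I = P_cr·L_e²/(π²E) = 2.860×10^5 × 2.840² / (π² × 2.06×10^11) = 1.134×10^-6 m⁴
I_req = 1.134×10^6 mm⁴
Rectangle, weak axis: I_min = h·b³/12 with h = 132 mm fixed  ⇒  b = (12I/h)^(1/3) = 46.9 mm

b ≈ 46.9 mm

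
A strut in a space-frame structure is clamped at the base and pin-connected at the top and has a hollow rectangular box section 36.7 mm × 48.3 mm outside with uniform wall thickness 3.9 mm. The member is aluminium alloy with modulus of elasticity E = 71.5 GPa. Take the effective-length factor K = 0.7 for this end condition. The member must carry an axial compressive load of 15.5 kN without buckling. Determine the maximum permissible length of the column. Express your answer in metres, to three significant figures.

Inner dimensions: h_i = 48.3 − 2×3.9 = 40.50 mm, b_i = 36.7 − 2×3.9 = 28.90 mm
Weak-axis I_min = (h_o·b_o³ − h_i·b_i³)/12 with b_o = 36.7, b_i = 28.90 mm (shorter outer/inner sides).
I_min = (48.3×36.7³ − 40.50×28.90³)/12 = 1.175×10^5 mm⁴
I = 1.175×10^-7 m⁴
At the buckling limit P_cr = P = 1.550×10^4 N
From P_cr = π²EI/(K·L)²:  L = (1/K)·√(π²EI/P_cr) = (1/0.7)·√(π²×7.15×10^10×1.175×10^-7/1.550×10^4)
L = 3.30 m

L_max ≈ 3.30 m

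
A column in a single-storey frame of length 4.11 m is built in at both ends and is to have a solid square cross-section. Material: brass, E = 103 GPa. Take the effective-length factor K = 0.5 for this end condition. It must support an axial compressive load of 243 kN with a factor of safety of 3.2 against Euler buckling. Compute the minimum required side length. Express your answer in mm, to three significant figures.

a ≈ 78.9 mm

Required P_cr = n·P = 3.2 × 243 = 777.6 kN
L_e = K·L = 0.5 × 4.11 = 2.055 m
Required I = P_cr·L_e²/(π²E) = 7.776×10^5 × 2.055² / (π² × 1.03×10^11) = 3.230×10^-6 m⁴
I_req = 3.230×10^6 mm⁴
Solid square: I = a⁴/12  ⇒  a = (12I)^(1/4) = (12×3.230×10^6)^(1/4) = 78.9 mm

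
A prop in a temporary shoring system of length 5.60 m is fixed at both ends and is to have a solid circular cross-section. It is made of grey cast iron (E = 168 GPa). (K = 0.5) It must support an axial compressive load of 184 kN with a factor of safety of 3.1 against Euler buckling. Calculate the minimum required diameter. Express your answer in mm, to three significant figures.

d ≈ 86.1 mm

Required P_cr = n·P = 3.1 × 184 = 570.4 kN
L_e = K·L = 0.5 × 5.60 = 2.800 m
Required I = P_cr·L_e²/(π²E) = 5.704×10^5 × 2.800² / (π² × 1.68×10^11) = 2.697×10^-6 m⁴
I_req = 2.697×10^6 mm⁴
Solid circle: I = πd⁴/64  ⇒  d = (64I/π)^(1/4) = (64×2.697×10^6/π)^(1/4) = 86.1 mm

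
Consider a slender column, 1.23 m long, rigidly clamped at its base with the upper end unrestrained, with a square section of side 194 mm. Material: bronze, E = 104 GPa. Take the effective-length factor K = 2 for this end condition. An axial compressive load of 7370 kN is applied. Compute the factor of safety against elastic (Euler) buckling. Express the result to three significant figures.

I = a⁴/12 = 194⁴/12 = 1.180×10^8 mm⁴
I = 1.180×10^8 mm⁴ = 1.180×10^-4 m⁴
Effective length L_e = K·L = 2 × 1.23 = 2.460 m
P_cr = π²EI / L_e² = π² × 104×10⁹ × 1.180×10^-4 / 2.460² = 2.002×10^7 N
Factor of safety n = P_cr / P = 20021 / 7370 = 2.72

n ≈ 2.72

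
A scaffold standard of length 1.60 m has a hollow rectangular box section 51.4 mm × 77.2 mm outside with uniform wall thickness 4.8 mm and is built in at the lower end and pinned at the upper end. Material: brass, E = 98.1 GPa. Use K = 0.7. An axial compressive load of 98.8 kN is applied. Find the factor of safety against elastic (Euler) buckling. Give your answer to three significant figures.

Inner dimensions: h_i = 77.2 − 2×4.8 = 67.60 mm, b_i = 51.4 − 2×4.8 = 41.80 mm
Weak-axis I_min = (h_o·b_o³ − h_i·b_i³)/12 with b_o = 51.4, b_i = 41.80 mm (shorter outer/inner sides).
I_min = (77.2×51.4³ − 67.60×41.80³)/12 = 4.622×10^5 mm⁴
I = 4.622×10^5 mm⁴ = 4.622×10^-7 m⁴
Effective length L_e = K·L = 0.7 × 1.60 = 1.120 m
P_cr = π²EI / L_e² = π² × 98.1×10⁹ × 4.622×10^-7 / 1.120² = 3.567×10^5 N
Factor of safety n = P_cr / P = 356.75 / 98.8 = 3.61

n ≈ 3.61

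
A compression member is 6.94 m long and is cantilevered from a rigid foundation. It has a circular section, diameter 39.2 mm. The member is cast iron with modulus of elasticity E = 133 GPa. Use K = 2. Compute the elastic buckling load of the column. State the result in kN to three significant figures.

P_cr ≈ 0.790 kN

I = πd⁴/64 = π×39.2⁴/64 = 1.159×10^5 mm⁴
I = 1.159×10^5 mm⁴ = 1.159×10^-7 m⁴
Effective length L_e = K·L = 2 × 6.94 = 13.88 m
P_cr = π²EI / L_e² = π² × 133×10⁹ × 1.159×10^-7 / 13.88² = 789.7 N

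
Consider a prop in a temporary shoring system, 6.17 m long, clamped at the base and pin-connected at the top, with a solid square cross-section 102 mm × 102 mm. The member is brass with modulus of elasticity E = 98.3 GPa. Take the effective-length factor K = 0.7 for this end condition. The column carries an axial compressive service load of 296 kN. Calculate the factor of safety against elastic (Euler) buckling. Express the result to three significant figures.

n ≈ 1.58

I = a⁴/12 = 102⁴/12 = 9.020×10^6 mm⁴
I = 9.020×10^6 mm⁴ = 9.020×10^-6 m⁴
Effective length L_e = K·L = 0.7 × 6.17 = 4.319 m
P_cr = π²EI / L_e² = π² × 98.3×10⁹ × 9.020×10^-6 / 4.319² = 4.691×10^5 N
Factor of safety n = P_cr / P = 469.14 / 296 = 1.58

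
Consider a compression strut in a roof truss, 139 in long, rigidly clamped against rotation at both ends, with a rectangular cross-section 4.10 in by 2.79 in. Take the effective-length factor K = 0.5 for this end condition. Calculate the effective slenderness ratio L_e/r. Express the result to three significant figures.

For a rectangle r_min = b/√12 = 2.79/√12 = 0.8054 in
L_e = K·L = 0.5 × 139 = 69.50 in
λ = L_e / r_min = 69.500 / 0.8054 = 86.3

λ ≈ 86.3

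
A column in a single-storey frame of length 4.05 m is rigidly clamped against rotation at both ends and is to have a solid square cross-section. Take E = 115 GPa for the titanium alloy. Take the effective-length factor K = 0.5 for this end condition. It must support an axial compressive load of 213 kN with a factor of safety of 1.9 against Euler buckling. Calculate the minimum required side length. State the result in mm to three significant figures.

a ≈ 64.7 mm

Required P_cr = n·P = 1.9 × 213 = 404.7 kN
L_e = K·L = 0.5 × 4.05 = 2.025 m
Required I = P_cr·L_e²/(π²E) = 4.047×10^5 × 2.025² / (π² × 1.15×10^11) = 1.462×10^-6 m⁴
I_req = 1.462×10^6 mm⁴
Solid square: I = a⁴/12  ⇒  a = (12I)^(1/4) = (12×1.462×10^6)^(1/4) = 64.7 mm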